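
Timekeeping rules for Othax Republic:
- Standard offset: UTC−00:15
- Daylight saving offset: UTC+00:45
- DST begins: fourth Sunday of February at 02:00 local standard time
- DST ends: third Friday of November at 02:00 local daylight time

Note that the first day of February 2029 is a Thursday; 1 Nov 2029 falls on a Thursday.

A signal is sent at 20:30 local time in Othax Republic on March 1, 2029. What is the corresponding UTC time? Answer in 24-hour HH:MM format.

19:45

1 February 2029 is a Thursday, so the first Sunday is February 4 and the fourth is February 25.
1 November 2029 is a Thursday, so the first Friday is November 2 and the third is November 16.
March 1, 2029 lies within the daylight-saving period (25 February – 16 November), so Othax Republic is on daylight time, UTC+00:45.
20:30 local − 0h45m = 19:45 UTC.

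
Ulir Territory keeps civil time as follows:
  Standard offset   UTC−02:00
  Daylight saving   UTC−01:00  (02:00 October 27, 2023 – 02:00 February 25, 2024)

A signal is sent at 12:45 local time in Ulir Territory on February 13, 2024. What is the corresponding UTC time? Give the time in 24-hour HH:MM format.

February 13, 2024 lies within the daylight-saving period (27 October 2023 – 25 February 2024), so Ulir Territory is on daylight time, UTC−01:00.
12:45 local + 1h = 13:45 UTC.

13:45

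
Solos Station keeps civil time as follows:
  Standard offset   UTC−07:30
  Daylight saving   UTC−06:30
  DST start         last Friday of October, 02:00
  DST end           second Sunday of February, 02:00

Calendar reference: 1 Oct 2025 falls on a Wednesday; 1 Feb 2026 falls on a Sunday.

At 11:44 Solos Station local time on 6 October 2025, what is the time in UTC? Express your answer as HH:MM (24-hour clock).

19:14

1 October 2025 is a Wednesday, so Fridays fall on 3, 10, 17, 24, 31; the last is October 31.
1 February 2026 is a Sunday, so the first Sunday is February 1 and the second is February 8.
6 October 2025 does not fall between 31 October 2025 and 8 February 2026, so daylight saving is not in effect and Solos Station is at UTC−07:30.
11:44 local + 7h30m = 19:14 UTC.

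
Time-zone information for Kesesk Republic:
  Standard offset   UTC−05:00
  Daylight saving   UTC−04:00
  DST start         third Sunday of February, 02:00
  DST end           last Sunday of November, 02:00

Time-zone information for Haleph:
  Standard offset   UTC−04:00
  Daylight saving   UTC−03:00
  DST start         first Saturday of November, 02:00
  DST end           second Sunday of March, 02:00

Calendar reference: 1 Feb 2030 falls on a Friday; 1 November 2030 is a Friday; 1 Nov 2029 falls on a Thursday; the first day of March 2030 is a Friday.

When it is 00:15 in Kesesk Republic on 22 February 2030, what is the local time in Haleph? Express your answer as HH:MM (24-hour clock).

1 February 2030 is a Friday, so the first Sunday is February 3 and the third is February 17.
1 November 2030 is a Friday, so Sundays fall on 3, 10, 17, 24; the last is November 24.
Daylight saving runs 17 February – 24 November; 22 February 2030 is inside that window, so Kesesk Republic is at UTC−04:00.
00:15 Kesesk Republic + 4h = 04:15 UTC.
1 November 2029 is a Thursday, so the first Saturday is November 3.
1 March 2030 is a Friday, so the first Sunday is March 3 and the second is March 10.
At the standard offset (UTC−04:00), 04:15 UTC − 4h = 00:15 Haleph standard time.
The standard-time date in Haleph, 22 February 2030, lies within the daylight-saving period (3 November 2029 – 10 March 2030), so Haleph is on daylight time, UTC−03:00.
04:15 UTC − 3h = 01:15 Haleph.

01:15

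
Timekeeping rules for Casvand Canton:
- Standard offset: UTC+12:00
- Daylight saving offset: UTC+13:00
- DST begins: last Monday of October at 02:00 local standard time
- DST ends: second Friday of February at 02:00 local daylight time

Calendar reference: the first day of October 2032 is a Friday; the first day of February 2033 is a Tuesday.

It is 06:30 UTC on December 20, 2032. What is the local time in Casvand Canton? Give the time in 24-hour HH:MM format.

1 October 2032 is a Friday, so Mondays fall on 4, 11, 18, 25; the last is October 25.
1 February 2033 is a Tuesday, so the first Friday is February 4 and the second is February 11.
At the standard offset (UTC+12:00), 06:30 UTC + 12h = 18:30 Casvand Canton standard time.
The standard-time date in Casvand Canton, December 20, 2032, falls between 25 October 2032 and 11 February 2033, so daylight saving is in effect and Casvand Canton is at UTC+13:00.
06:30 UTC + 13h = 19:30 local.

19:30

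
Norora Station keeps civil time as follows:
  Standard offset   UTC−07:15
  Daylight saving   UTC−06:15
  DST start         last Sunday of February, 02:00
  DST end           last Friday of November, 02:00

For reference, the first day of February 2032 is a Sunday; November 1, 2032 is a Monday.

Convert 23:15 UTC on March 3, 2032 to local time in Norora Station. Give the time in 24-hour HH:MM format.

17:00

1 February 2032 is a Sunday, so Sundays fall on 1, 8, 15, 22, 29; the last is February 29.
1 November 2032 is a Monday, so Fridays fall on 5, 12, 19, 26; the last is November 26.
At the standard offset (UTC−07:15), 23:15 UTC − 7h15m = 16:00 Norora Station standard time.
Daylight saving runs 29 February – 26 November; the standard-time date in Norora Station, March 3, 2032, is inside that window, so Norora Station is at UTC−06:15.
23:15 UTC − 6h15m = 17:00 local.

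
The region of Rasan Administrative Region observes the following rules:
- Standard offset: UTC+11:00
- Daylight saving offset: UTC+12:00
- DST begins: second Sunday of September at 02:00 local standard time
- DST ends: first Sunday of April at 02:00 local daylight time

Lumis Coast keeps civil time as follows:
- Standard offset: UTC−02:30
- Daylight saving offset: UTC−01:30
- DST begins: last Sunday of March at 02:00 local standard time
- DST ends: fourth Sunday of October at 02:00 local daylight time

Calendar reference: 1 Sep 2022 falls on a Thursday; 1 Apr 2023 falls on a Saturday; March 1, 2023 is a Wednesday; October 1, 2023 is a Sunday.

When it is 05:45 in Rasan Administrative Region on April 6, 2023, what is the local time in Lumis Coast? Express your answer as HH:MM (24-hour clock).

17:15

1 September 2022 is a Thursday, so the first Sunday is September 4 and the second is September 11.
1 April 2023 is a Saturday, so the first Sunday is April 2.
Daylight saving runs 11 September 2022 – 2 April 2023; April 6, 2023 is outside that window, so Rasan Administrative Region is on standard time at UTC+11:00.
05:45 Rasan Administrative Region − 11h = 18:45 UTC (rolling into the previous day, 5 April 2023).
1 March 2023 is a Wednesday, so Sundays fall on 5, 12, 19, 26; the last is March 26.
1 October 2023 is a Sunday, so the first Sunday is October 1 and the fourth is October 22.
At the standard offset (UTC−02:30), 18:45 UTC − 2h30m = 16:15 Lumis Coast standard time.
The standard-time date in Lumis Coast, April 5, 2023, lies within the daylight-saving period (26 March – 22 October), so Lumis Coast is on daylight time, UTC−01:30.
18:45 UTC − 1h30m = 17:15 Lumis Coast.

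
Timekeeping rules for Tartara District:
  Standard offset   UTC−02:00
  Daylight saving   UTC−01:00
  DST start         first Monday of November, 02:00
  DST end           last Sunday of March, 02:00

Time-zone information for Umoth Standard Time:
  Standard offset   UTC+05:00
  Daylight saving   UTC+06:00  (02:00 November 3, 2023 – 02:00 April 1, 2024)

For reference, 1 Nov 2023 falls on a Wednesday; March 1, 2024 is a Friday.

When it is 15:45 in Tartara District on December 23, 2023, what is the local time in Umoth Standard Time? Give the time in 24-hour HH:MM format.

22:45

1 November 2023 is a Wednesday, so the first Monday is November 6.
1 March 2024 is a Friday, so Sundays fall on 3, 10, 17, 24, 31; the last is March 31.
December 23, 2023 falls between 6 November 2023 and 31 March 2024, so daylight saving is in effect and Tartara District is at UTC−01:00.
15:45 Tartara District + 1h = 16:45 UTC.
At the standard offset (UTC+05:00), 16:45 UTC + 5h = 21:45 Umoth Standard Time standard time.
The standard-time date in Umoth Standard Time, December 23, 2023, lies within the daylight-saving period (3 November 2023 – 1 April 2024), so Umoth Standard Time is on daylight time, UTC+06:00.
16:45 UTC + 6h = 22:45 Umoth Standard Time.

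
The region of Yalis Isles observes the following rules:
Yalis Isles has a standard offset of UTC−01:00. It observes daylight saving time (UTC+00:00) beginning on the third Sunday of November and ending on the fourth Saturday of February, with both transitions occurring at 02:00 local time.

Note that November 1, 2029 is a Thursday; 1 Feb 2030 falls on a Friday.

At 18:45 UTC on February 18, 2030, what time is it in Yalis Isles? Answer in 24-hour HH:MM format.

18:45

1 November 2029 is a Thursday, so the first Sunday is November 4 and the third is November 18.
1 February 2030 is a Friday, so the first Saturday is February 2 and the fourth is February 23.
At the standard offset (UTC−01:00), 18:45 UTC − 1h = 17:45 Yalis Isles standard time.
Daylight saving runs 18 November 2029 – 23 February 2030; the standard-time date in Yalis Isles, February 18, 2030, is inside that window, so Yalis Isles is at UTC+00:00.
18:45 UTC + 0h = 18:45 local.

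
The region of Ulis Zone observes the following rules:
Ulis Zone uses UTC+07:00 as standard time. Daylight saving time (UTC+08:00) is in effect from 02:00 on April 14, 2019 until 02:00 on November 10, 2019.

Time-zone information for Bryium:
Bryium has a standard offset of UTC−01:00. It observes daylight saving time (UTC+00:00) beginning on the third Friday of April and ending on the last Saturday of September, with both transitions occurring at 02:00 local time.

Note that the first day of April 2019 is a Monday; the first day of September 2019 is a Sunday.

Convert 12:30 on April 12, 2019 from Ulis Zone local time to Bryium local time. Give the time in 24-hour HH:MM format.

April 12, 2019 does not fall between 14 April and 10 November, so daylight saving is not in effect and Ulis Zone is at UTC+07:00.
12:30 Ulis Zone − 7h = 05:30 UTC.
1 April 2019 is a Monday, so the first Friday is April 5 and the third is April 19.
1 September 2019 is a Sunday, so Saturdays fall on 7, 14, 21, 28; the last is September 28.
At the standard offset (UTC−01:00), 05:30 UTC − 1h = 04:30 Bryium standard time.
The standard-time date in Bryium, April 12, 2019, does not fall between 19 April and 28 September, so daylight saving is not in effect and Bryium is at UTC−01:00.
05:30 UTC − 1h = 04:30 Bryium.

04:30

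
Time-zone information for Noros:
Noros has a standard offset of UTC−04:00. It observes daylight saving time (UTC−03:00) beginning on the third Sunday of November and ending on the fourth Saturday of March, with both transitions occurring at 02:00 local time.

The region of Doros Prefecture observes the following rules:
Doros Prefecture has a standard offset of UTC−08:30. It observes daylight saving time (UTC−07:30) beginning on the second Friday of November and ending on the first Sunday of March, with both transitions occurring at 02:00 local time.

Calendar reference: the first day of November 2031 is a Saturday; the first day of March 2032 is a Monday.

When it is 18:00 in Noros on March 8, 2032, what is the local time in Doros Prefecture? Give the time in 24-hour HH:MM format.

12:30

1 November 2031 is a Saturday, so the first Sunday is November 2 and the third is November 16.
1 March 2032 is a Monday, so the first Saturday is March 6 and the fourth is March 27.
Daylight saving runs 16 November 2031 – 27 March 2032; March 8, 2032 is inside that window, so Noros is at UTC−03:00.
18:00 Noros + 3h = 21:00 UTC.
1 November 2031 is a Saturday, so the first Friday is November 7 and the second is November 14.
1 March 2032 is a Monday, so the first Sunday is March 7.
At the standard offset (UTC−08:30), 21:00 UTC − 8h30m = 12:30 Doros Prefecture standard time.
Daylight saving runs 14 November 2031 – 7 March 2032; the standard-time date in Doros Prefecture, March 8, 2032, is outside that window, so Doros Prefecture is on standard time at UTC−08:30.
21:00 UTC − 8h30m = 12:30 Doros Prefecture.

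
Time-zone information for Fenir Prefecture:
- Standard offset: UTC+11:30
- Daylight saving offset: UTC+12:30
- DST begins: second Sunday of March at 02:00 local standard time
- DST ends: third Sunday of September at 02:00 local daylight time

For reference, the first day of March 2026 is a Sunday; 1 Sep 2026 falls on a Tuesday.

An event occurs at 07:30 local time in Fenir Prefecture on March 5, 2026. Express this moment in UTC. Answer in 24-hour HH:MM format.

20:00

1 March 2026 is a Sunday, so the first Sunday is March 1 and the second is March 8.
1 September 2026 is a Tuesday, so the first Sunday is September 6 and the third is September 20.
Daylight saving runs 8 March – 20 September; March 5, 2026 is outside that window, so Fenir Prefecture is on standard time at UTC+11:30.
07:30 local − 11h30m = 20:00 UTC (rolling into the previous day, 4 March 2026).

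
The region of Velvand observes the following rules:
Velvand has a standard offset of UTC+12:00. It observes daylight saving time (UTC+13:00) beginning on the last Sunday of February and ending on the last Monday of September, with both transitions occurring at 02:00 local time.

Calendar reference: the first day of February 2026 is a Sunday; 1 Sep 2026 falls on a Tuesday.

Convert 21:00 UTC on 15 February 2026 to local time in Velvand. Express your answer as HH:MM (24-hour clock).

09:00

1 February 2026 is a Sunday, so Sundays fall on 1, 8, 15, 22; the last is February 22.
1 September 2026 is a Tuesday, so Mondays fall on 7, 14, 21, 28; the last is September 28.
At the standard offset (UTC+12:00), 21:00 UTC + 12h = 09:00 Velvand standard time (rolling into the next day, 16 February 2026).
The standard-time date in Velvand, 16 February 2026, is outside the daylight-saving period (22 February – 28 September), so Velvand is on standard time, UTC+12:00.
21:00 UTC + 12h = 09:00 local (rolling into the next day, 16 February 2026).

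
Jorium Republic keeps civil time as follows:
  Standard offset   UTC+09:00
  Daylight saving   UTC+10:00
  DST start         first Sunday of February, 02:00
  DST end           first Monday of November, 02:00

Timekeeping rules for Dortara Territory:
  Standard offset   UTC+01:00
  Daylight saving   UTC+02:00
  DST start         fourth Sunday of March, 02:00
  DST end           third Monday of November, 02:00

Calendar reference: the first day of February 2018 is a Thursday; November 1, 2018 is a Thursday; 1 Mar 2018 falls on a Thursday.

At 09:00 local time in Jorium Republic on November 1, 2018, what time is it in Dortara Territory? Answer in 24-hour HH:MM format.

1 February 2018 is a Thursday, so the first Sunday is February 4.
1 November 2018 is a Thursday, so the first Monday is November 5.
Daylight saving runs 4 February – 5 November; November 1, 2018 is inside that window, so Jorium Republic is at UTC+10:00.
09:00 Jorium Republic − 10h = 23:00 UTC (rolling into the previous day, 31 October 2018).
1 March 2018 is a Thursday, so the first Sunday is March 4 and the fourth is March 25.
1 November 2018 is a Thursday, so the first Monday is November 5 and the third is November 19.
At the standard offset (UTC+01:00), 23:00 UTC + 1h = 00:00 Dortara Territory standard time (rolling into the next day, 1 November 2018).
The standard-time date in Dortara Territory, November 1, 2018, lies within the daylight-saving period (25 March – 19 November), so Dortara Territory is on daylight time, UTC+02:00.
23:00 UTC + 2h = 01:00 Dortara Territory (rolling into the next day, 1 November 2018).

01:00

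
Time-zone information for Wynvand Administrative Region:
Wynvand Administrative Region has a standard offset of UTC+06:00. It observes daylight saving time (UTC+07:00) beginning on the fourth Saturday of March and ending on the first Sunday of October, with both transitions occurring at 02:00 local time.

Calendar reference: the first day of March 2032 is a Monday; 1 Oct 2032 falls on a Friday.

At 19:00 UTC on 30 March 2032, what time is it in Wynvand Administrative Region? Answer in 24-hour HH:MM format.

02:00

1 March 2032 is a Monday, so the first Saturday is March 6 and the fourth is March 27.
1 October 2032 is a Friday, so the first Sunday is October 3.
At the standard offset (UTC+06:00), 19:00 UTC + 6h = 01:00 Wynvand Administrative Region standard time (rolling into the next day, 31 March 2032).
The standard-time date in Wynvand Administrative Region, 31 March 2032, lies within the daylight-saving period (27 March – 3 October), so Wynvand Administrative Region is on daylight time, UTC+07:00.
19:00 UTC + 7h = 02:00 local (rolling into the next day, 31 March 2032).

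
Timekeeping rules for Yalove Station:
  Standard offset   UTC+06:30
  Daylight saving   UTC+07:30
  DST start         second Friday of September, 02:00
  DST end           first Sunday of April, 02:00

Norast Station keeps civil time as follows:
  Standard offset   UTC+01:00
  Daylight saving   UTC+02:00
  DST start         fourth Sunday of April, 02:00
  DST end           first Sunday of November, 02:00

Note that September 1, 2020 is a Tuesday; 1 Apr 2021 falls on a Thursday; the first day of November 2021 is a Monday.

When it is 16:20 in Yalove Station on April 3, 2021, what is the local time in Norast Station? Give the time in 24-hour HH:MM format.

1 September 2020 is a Tuesday, so the first Friday is September 4 and the second is September 11.
1 April 2021 is a Thursday, so the first Sunday is April 4.
April 3, 2021 falls between 11 September 2020 and 4 April 2021, so daylight saving is in effect and Yalove Station is at UTC+07:30.
16:20 Yalove Station − 7h30m = 08:50 UTC.
1 April 2021 is a Thursday, so the first Sunday is April 4 and the fourth is April 25.
1 November 2021 is a Monday, so the first Sunday is November 7.
At the standard offset (UTC+01:00), 08:50 UTC + 1h = 09:50 Norast Station standard time.
Daylight saving runs 25 April – 7 November; the standard-time date in Norast Station, April 3, 2021, is outside that window, so Norast Station is on standard time at UTC+01:00.
08:50 UTC + 1h = 09:50 Norast Station.

09:50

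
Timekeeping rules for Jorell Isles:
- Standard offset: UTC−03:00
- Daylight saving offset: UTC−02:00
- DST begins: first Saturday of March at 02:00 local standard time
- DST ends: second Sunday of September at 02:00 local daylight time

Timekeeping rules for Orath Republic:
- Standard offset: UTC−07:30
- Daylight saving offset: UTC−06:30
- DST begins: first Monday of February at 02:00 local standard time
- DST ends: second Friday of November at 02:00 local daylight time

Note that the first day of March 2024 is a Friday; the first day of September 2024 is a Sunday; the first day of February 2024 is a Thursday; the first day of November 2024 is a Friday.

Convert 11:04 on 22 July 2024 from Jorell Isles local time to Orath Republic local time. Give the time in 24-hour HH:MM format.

06:34

1 March 2024 is a Friday, so the first Saturday is March 2.
1 September 2024 is a Sunday, so the first Sunday is September 1 and the second is September 8.
Daylight saving runs 2 March – 8 September; 22 July 2024 is inside that window, so Jorell Isles is at UTC−02:00.
11:04 Jorell Isles + 2h = 13:04 UTC.
1 February 2024 is a Thursday, so the first Monday is February 5.
1 November 2024 is a Friday, so the first Friday is November 1 and the second is November 8.
At the standard offset (UTC−07:30), 13:04 UTC − 7h30m = 05:34 Orath Republic standard time.
The standard-time date in Orath Republic, 22 July 2024, falls between 5 February and 8 November, so daylight saving is in effect and Orath Republic is at UTC−06:30.
13:04 UTC − 6h30m = 06:34 Orath Republic.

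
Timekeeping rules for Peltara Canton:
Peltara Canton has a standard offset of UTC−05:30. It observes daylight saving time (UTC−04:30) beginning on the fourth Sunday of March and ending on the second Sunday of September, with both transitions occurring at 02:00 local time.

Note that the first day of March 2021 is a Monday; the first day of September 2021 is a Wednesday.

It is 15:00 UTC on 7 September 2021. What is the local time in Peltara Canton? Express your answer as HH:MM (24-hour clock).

1 March 2021 is a Monday, so the first Sunday is March 7 and the fourth is March 28.
1 September 2021 is a Wednesday, so the first Sunday is September 5 and the second is September 12.
At the standard offset (UTC−05:30), 15:00 UTC − 5h30m = 09:30 Peltara Canton standard time.
Daylight saving runs 28 March – 12 September; the standard-time date in Peltara Canton, 7 September 2021, is inside that window, so Peltara Canton is at UTC−04:30.
15:00 UTC − 4h30m = 10:30 local.

10:30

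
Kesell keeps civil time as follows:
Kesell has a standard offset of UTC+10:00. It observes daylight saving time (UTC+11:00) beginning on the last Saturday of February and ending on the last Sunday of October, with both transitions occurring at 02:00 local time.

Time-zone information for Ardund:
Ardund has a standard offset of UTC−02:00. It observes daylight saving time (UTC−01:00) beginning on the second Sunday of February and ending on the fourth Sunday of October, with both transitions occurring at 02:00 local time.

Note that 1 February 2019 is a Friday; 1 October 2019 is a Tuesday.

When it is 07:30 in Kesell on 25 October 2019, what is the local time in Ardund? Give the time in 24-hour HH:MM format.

1 February 2019 is a Friday, so Saturdays fall on 2, 9, 16, 23; the last is February 23.
1 October 2019 is a Tuesday, so Sundays fall on 6, 13, 20, 27; the last is October 27.
Daylight saving runs 23 February – 27 October; 25 October 2019 is inside that window, so Kesell is at UTC+11:00.
07:30 Kesell − 11h = 20:30 UTC (rolling into the previous day, 24 October 2019).
1 February 2019 is a Friday, so the first Sunday is February 3 and the second is February 10.
1 October 2019 is a Tuesday, so the first Sunday is October 6 and the fourth is October 27.
At the standard offset (UTC−02:00), 20:30 UTC − 2h = 18:30 Ardund standard time.
Daylight saving runs 10 February – 27 October; the standard-time date in Ardund, 24 October 2019, is inside that window, so Ardund is at UTC−01:00.
20:30 UTC − 1h = 19:30 Ardund.

19:30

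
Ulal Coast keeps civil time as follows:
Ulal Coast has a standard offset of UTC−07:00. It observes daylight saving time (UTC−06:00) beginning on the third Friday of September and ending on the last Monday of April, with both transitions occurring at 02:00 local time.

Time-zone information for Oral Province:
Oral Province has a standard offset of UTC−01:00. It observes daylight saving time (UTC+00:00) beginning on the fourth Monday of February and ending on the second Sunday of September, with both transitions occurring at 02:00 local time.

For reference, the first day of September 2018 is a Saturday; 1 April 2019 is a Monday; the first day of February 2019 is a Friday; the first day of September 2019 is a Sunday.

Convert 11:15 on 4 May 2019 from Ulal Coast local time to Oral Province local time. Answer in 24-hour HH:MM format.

1 September 2018 is a Saturday, so the first Friday is September 7 and the third is September 21.
1 April 2019 is a Monday, so Mondays fall on 1, 8, 15, 22, 29; the last is April 29.
4 May 2019 is outside the daylight-saving period (21 September 2018 – 29 April 2019), so Ulal Coast is on standard time, UTC−07:00.
11:15 Ulal Coast + 7h = 18:15 UTC.
1 February 2019 is a Friday, so the first Monday is February 4 and the fourth is February 25.
1 September 2019 is a Sunday, so the first Sunday is September 1 and the second is September 8.
At the standard offset (UTC−01:00), 18:15 UTC − 1h = 17:15 Oral Province standard time.
The standard-time date in Oral Province, 4 May 2019, lies within the daylight-saving period (25 February – 8 September), so Oral Province is on daylight time, UTC+00:00.
18:15 UTC + 0h = 18:15 Oral Province.

18:15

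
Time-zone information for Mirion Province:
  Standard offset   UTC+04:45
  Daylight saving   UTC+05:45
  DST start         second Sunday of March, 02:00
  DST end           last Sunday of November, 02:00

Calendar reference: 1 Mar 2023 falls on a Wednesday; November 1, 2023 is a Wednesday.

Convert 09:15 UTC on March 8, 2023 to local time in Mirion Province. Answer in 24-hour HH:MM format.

14:00

1 March 2023 is a Wednesday, so the first Sunday is March 5 and the second is March 12.
1 November 2023 is a Wednesday, so Sundays fall on 5, 12, 19, 26; the last is November 26.
At the standard offset (UTC+04:45), 09:15 UTC + 4h45m = 14:00 Mirion Province standard time.
Daylight saving runs 12 March – 26 November; the standard-time date in Mirion Province, March 8, 2023, is outside that window, so Mirion Province is on standard time at UTC+04:45.
09:15 UTC + 4h45m = 14:00 local.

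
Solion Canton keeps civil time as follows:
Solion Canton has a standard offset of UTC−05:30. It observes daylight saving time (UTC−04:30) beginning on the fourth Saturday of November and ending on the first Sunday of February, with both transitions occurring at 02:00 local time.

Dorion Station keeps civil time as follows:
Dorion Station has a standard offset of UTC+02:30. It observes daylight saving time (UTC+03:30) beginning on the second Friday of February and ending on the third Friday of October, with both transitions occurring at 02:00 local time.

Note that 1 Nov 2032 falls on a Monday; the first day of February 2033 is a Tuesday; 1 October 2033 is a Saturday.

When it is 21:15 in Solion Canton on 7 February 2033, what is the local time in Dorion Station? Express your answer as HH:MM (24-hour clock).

1 November 2032 is a Monday, so the first Saturday is November 6 and the fourth is November 27.
1 February 2033 is a Tuesday, so the first Sunday is February 6.
7 February 2033 does not fall between 27 November 2032 and 6 February 2033, so daylight saving is not in effect and Solion Canton is at UTC−05:30.
21:15 Solion Canton + 5h30m = 02:45 UTC (rolling into the next day, 8 February 2033).
1 February 2033 is a Tuesday, so the first Friday is February 4 and the second is February 11.
1 October 2033 is a Saturday, so the first Friday is October 7 and the third is October 21.
At the standard offset (UTC+02:30), 02:45 UTC + 2h30m = 05:15 Dorion Station standard time.
Daylight saving runs 11 February – 21 October; the standard-time date in Dorion Station, 8 February 2033, is outside that window, so Dorion Station is on standard time at UTC+02:30.
02:45 UTC + 2h30m = 05:15 Dorion Station.

05:15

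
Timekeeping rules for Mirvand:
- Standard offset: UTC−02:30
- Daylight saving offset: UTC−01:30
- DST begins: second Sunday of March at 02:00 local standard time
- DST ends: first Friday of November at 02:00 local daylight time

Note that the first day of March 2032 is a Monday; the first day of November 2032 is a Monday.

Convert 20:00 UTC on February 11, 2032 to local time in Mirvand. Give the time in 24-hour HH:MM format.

1 March 2032 is a Monday, so the first Sunday is March 7 and the second is March 14.
1 November 2032 is a Monday, so the first Friday is November 5.
At the standard offset (UTC−02:30), 20:00 UTC − 2h30m = 17:30 Mirvand standard time.
The standard-time date in Mirvand, February 11, 2032, is outside the daylight-saving period (14 March – 5 November), so Mirvand is on standard time, UTC−02:30.
20:00 UTC − 2h30m = 17:30 local.

17:30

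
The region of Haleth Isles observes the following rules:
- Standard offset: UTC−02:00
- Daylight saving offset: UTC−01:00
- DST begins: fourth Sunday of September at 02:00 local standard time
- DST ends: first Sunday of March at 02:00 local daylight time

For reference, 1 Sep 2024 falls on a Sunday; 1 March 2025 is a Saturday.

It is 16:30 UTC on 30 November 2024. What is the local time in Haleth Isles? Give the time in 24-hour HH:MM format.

1 September 2024 is a Sunday, so the first Sunday is September 1 and the fourth is September 22.
1 March 2025 is a Saturday, so the first Sunday is March 2.
At the standard offset (UTC−02:00), 16:30 UTC − 2h = 14:30 Haleth Isles standard time.
The standard-time date in Haleth Isles, 30 November 2024, lies within the daylight-saving period (22 September 2024 – 2 March 2025), so Haleth Isles is on daylight time, UTC−01:00.
16:30 UTC − 1h = 15:30 local.

15:30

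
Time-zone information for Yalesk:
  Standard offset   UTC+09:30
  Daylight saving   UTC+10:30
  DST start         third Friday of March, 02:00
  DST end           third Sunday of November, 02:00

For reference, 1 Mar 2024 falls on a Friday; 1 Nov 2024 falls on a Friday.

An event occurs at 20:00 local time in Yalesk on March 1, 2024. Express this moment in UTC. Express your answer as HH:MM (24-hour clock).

1 March 2024 is a Friday, so the first Friday is March 1 and the third is March 15.
1 November 2024 is a Friday, so the first Sunday is November 3 and the third is November 17.
March 1, 2024 is outside the daylight-saving period (15 March – 17 November), so Yalesk is on standard time, UTC+09:30.
20:00 local − 9h30m = 10:30 UTC.

10:30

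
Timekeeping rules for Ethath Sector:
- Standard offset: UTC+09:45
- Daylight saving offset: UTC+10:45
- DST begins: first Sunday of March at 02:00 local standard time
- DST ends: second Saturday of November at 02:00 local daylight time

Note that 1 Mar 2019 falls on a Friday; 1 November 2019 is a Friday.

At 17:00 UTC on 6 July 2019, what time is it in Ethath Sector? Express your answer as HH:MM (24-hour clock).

03:45

1 March 2019 is a Friday, so the first Sunday is March 3.
1 November 2019 is a Friday, so the first Saturday is November 2 and the second is November 9.
At the standard offset (UTC+09:45), 17:00 UTC + 9h45m = 02:45 Ethath Sector standard time (rolling into the next day, 7 July 2019).
The standard-time date in Ethath Sector, 7 July 2019, falls between 3 March and 9 November, so daylight saving is in effect and Ethath Sector is at UTC+10:45.
17:00 UTC + 10h45m = 03:45 local (rolling into the next day, 7 July 2019).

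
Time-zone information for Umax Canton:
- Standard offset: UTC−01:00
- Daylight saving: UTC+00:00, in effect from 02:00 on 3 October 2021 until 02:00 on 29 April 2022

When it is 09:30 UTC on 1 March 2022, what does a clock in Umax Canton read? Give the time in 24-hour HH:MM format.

At the standard offset (UTC−01:00), 09:30 UTC − 1h = 08:30 Umax Canton standard time.
The standard-time date in Umax Canton, 1 March 2022, falls between 3 October 2021 and 29 April 2022, so daylight saving is in effect and Umax Canton is at UTC+00:00.
09:30 UTC + 0h = 09:30 local.

09:30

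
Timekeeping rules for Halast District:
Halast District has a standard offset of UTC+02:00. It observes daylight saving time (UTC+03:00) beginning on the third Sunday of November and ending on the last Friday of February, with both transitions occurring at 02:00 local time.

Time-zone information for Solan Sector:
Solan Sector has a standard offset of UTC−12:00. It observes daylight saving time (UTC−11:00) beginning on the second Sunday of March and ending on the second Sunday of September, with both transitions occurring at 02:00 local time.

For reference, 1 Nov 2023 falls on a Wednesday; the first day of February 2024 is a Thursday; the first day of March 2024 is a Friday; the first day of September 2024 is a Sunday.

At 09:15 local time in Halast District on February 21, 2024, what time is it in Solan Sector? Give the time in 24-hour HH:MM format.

1 November 2023 is a Wednesday, so the first Sunday is November 5 and the third is November 19.
1 February 2024 is a Thursday, so Fridays fall on 2, 9, 16, 23; the last is February 23.
Daylight saving runs 19 November 2023 – 23 February 2024; February 21, 2024 is inside that window, so Halast District is at UTC+03:00.
09:15 Halast District − 3h = 06:15 UTC.
1 March 2024 is a Friday, so the first Sunday is March 3 and the second is March 10.
1 September 2024 is a Sunday, so the first Sunday is September 1 and the second is September 8.
At the standard offset (UTC−12:00), 06:15 UTC − 12h = 18:15 Solan Sector standard time (rolling into the previous day, 20 February 2024).
The standard-time date in Solan Sector, February 20, 2024, is outside the daylight-saving period (10 March – 8 September), so Solan Sector is on standard time, UTC−12:00.
06:15 UTC − 12h = 18:15 Solan Sector (rolling into the previous day, 20 February 2024).

18:15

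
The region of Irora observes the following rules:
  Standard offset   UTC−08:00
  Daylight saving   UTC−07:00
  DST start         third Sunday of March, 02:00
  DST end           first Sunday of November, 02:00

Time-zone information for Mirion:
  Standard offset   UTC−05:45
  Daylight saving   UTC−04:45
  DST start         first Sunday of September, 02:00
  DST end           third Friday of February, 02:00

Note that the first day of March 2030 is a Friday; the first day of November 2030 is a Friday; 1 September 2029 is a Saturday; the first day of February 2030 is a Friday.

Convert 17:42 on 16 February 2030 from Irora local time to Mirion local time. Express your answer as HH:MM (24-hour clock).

19:57

1 March 2030 is a Friday, so the first Sunday is March 3 and the third is March 17.
1 November 2030 is a Friday, so the first Sunday is November 3.
Daylight saving runs 17 March – 3 November; 16 February 2030 is outside that window, so Irora is on standard time at UTC−08:00.
17:42 Irora + 8h = 01:42 UTC (rolling into the next day, 17 February 2030).
1 September 2029 is a Saturday, so the first Sunday is September 2.
1 February 2030 is a Friday, so the first Friday is February 1 and the third is February 15.
At the standard offset (UTC−05:45), 01:42 UTC − 5h45m = 19:57 Mirion standard time (rolling into the previous day, 16 February 2030).
The standard-time date in Mirion, 16 February 2030, is outside the daylight-saving period (2 September 2029 – 15 February 2030), so Mirion is on standard time, UTC−05:45.
01:42 UTC − 5h45m = 19:57 Mirion (rolling into the previous day, 16 February 2030).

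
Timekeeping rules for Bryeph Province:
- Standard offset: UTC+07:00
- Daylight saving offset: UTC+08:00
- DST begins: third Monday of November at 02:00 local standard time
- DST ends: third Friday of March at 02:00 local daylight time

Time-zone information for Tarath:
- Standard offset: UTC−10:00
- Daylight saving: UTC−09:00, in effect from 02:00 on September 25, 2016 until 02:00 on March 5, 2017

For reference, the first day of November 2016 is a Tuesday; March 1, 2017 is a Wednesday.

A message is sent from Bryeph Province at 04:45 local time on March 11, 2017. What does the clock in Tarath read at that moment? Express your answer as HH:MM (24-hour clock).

10:45

1 November 2016 is a Tuesday, so the first Monday is November 7 and the third is November 21.
1 March 2017 is a Wednesday, so the first Friday is March 3 and the third is March 17.
March 11, 2017 lies within the daylight-saving period (21 November 2016 – 17 March 2017), so Bryeph Province is on daylight time, UTC+08:00.
04:45 Bryeph Province − 8h = 20:45 UTC (rolling into the previous day, 10 March 2017).
At the standard offset (UTC−10:00), 20:45 UTC − 10h = 10:45 Tarath standard time.
Daylight saving runs 25 September 2016 – 5 March 2017; the standard-time date in Tarath, March 10, 2017, is outside that window, so Tarath is on standard time at UTC−10:00.
20:45 UTC − 10h = 10:45 Tarath.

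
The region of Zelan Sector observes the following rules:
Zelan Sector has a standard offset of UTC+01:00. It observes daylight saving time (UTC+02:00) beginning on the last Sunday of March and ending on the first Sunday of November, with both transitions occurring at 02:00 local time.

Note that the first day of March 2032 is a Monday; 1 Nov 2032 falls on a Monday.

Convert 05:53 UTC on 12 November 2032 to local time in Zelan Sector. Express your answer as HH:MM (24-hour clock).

1 March 2032 is a Monday, so Sundays fall on 7, 14, 21, 28; the last is March 28.
1 November 2032 is a Monday, so the first Sunday is November 7.
At the standard offset (UTC+01:00), 05:53 UTC + 1h = 06:53 Zelan Sector standard time.
The standard-time date in Zelan Sector, 12 November 2032, does not fall between 28 March and 7 November, so daylight saving is not in effect and Zelan Sector is at UTC+01:00.
05:53 UTC + 1h = 06:53 local.

06:53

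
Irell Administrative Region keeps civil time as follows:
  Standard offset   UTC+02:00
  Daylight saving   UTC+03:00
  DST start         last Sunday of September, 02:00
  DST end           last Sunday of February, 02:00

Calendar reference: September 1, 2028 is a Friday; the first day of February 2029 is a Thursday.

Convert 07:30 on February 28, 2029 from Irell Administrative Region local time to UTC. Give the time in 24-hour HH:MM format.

1 September 2028 is a Friday, so Sundays fall on 3, 10, 17, 24; the last is September 24.
1 February 2029 is a Thursday, so Sundays fall on 4, 11, 18, 25; the last is February 25.
February 28, 2029 does not fall between 24 September 2028 and 25 February 2029, so daylight saving is not in effect and Irell Administrative Region is at UTC+02:00.
07:30 local − 2h = 05:30 UTC.

05:30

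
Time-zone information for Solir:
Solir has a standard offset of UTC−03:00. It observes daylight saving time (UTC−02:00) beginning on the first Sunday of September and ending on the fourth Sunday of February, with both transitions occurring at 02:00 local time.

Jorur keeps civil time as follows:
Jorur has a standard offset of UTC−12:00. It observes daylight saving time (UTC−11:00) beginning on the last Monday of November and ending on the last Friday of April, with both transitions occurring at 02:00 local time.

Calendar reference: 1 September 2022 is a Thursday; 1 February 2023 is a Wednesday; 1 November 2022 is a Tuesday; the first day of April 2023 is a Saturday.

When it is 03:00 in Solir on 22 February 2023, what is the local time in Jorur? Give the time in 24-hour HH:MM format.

1 September 2022 is a Thursday, so the first Sunday is September 4.
1 February 2023 is a Wednesday, so the first Sunday is February 5 and the fourth is February 26.
22 February 2023 falls between 4 September 2022 and 26 February 2023, so daylight saving is in effect and Solir is at UTC−02:00.
03:00 Solir + 2h = 05:00 UTC.
1 November 2022 is a Tuesday, so Mondays fall on 7, 14, 21, 28; the last is November 28.
1 April 2023 is a Saturday, so Fridays fall on 7, 14, 21, 28; the last is April 28.
At the standard offset (UTC−12:00), 05:00 UTC − 12h = 17:00 Jorur standard time (rolling into the previous day, 21 February 2023).
The standard-time date in Jorur, 21 February 2023, falls between 28 November 2022 and 28 April 2023, so daylight saving is in effect and Jorur is at UTC−11:00.
05:00 UTC − 11h = 18:00 Jorur (rolling into the previous day, 21 February 2023).

18:00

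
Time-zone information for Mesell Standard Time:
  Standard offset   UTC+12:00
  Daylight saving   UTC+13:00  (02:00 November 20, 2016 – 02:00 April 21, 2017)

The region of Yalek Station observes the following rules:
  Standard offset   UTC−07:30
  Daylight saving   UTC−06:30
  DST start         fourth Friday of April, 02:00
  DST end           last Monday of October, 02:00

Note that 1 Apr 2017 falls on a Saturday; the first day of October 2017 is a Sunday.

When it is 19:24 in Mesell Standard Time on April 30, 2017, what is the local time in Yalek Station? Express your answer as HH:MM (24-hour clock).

00:54

April 30, 2017 is outside the daylight-saving period (20 November 2016 – 21 April 2017), so Mesell Standard Time is on standard time, UTC+12:00.
19:24 Mesell Standard Time − 12h = 07:24 UTC.
1 April 2017 is a Saturday, so the first Friday is April 7 and the fourth is April 28.
1 October 2017 is a Sunday, so Mondays fall on 2, 9, 16, 23, 30; the last is October 30.
At the standard offset (UTC−07:30), 07:24 UTC − 7h30m = 23:54 Yalek Station standard time (rolling into the previous day, 29 April 2017).
Daylight saving runs 28 April – 30 October; the standard-time date in Yalek Station, April 29, 2017, is inside that window, so Yalek Station is at UTC−06:30.
07:24 UTC − 6h30m = 00:54 Yalek Station.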